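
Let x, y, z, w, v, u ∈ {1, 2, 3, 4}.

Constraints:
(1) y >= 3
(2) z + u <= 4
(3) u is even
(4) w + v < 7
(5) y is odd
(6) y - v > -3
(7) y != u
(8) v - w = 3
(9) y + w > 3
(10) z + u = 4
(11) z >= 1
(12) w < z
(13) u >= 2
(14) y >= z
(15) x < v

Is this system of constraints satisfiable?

The assignment x = 3, y = 3, z = 2, w = 1, v = 4, u = 2 works:
  constraint 2 holds since z + u = 4.
  constraint 4 holds since w + v = 5.
  constraint 6 holds since y - v = -1.
The rest check out directly.

Satisfiable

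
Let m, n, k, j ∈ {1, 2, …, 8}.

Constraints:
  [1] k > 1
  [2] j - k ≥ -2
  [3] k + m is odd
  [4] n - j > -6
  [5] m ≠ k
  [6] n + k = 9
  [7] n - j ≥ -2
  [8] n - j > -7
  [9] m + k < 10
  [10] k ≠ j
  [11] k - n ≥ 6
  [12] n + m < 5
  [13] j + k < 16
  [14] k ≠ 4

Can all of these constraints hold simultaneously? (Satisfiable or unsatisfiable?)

Unsatisfiable

Constraints 2, 7, and 11 give j − k ≥ -2, k − n ≥ 6, n − j ≥ -2.
Adding all 3 inequalities: the left sides telescope to 0, and the right sides sum to (-2) + 6 + (-2) = 2. So 0 ≥ 2, which is false.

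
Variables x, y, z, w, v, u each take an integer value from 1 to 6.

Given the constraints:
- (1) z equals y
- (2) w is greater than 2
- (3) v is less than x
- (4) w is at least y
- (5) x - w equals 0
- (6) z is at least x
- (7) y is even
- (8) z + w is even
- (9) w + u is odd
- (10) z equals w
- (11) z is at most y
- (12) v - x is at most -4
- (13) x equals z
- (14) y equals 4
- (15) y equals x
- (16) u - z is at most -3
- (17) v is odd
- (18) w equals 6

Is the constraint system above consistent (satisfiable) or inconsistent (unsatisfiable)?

Unsatisfiable

Constraint 14 fixes y = 4 and constraint 18 fixes w = 6. Constraints 10, 13, and 15 give y = x = z = w, so y = w. But 4 ≠ 6 — contradiction.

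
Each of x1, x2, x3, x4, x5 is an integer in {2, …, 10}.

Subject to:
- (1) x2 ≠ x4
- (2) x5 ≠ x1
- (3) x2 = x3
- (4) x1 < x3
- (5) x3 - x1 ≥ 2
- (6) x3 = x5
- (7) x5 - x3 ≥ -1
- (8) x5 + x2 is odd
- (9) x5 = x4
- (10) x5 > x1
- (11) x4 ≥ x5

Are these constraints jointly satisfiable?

From constraints 3, 6, and 9, x2 = x3 = x5 = x4, so x2 = x4. But constraint 1 says x2 ≠ x4. Contradiction.

Unsatisfiable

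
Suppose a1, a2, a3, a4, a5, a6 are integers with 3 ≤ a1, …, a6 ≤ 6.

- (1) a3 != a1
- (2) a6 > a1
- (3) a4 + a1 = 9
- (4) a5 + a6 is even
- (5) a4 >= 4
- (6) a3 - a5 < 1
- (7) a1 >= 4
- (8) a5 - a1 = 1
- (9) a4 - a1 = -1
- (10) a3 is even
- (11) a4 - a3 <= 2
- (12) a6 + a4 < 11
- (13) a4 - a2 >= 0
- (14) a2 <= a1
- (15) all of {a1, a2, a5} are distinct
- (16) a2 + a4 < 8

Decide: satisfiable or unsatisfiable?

Satisfiable

One satisfying assignment is a1 = 5, a2 = 3, a3 = 4, a4 = 4, a5 = 6, a6 = 6.
For the less obvious constraints — constraint 3: a4 + a1 = 9; constraint 6: a3 - a5 = -2 — and the others hold by inspection.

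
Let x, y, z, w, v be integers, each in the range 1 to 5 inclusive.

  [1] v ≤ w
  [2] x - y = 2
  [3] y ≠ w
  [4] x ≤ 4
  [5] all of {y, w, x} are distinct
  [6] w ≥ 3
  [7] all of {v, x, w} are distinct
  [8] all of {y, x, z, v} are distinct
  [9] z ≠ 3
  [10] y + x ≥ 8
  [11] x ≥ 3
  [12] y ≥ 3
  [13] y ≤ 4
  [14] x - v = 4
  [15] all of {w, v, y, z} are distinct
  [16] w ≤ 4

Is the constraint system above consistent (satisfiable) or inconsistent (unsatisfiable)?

Unsatisfiable

Constraints 4, 6, 11, 12, 13, and 16 confine each of y, w, x to the 2 values {3, 4}.
Constraint 5 requires all 3 of them to be distinct, but only 2 values are available — impossible by the pigeonhole principle.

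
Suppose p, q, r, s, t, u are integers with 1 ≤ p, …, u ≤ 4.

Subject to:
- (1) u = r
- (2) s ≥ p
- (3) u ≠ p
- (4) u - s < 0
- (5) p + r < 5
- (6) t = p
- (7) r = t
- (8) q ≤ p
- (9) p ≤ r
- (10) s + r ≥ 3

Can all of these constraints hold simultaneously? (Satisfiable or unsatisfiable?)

From constraints 1, 6, and 7, u = r = t = p, so u = p. But constraint 3 says u ≠ p. Contradiction.

Unsatisfiable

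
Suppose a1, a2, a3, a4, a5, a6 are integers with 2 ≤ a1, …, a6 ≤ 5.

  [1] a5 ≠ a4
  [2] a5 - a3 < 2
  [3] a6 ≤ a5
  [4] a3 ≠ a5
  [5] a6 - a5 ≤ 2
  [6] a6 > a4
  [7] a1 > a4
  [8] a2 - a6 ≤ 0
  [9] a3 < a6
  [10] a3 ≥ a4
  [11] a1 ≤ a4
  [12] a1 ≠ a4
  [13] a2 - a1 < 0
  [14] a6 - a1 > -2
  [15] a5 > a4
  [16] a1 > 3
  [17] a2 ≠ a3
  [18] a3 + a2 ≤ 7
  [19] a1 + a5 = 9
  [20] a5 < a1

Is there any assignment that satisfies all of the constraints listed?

Unsatisfiable

Constraints 3, 9, 10, 11, and 20 give a3 < a6, a6 ≤ a5, a5 < a1, a1 ≤ a4, a4 ≤ a3. Chaining: a3 < a6 ≤ a5 < a1 ≤ a4 ≤ a3, which forces a3 < a3 — impossible.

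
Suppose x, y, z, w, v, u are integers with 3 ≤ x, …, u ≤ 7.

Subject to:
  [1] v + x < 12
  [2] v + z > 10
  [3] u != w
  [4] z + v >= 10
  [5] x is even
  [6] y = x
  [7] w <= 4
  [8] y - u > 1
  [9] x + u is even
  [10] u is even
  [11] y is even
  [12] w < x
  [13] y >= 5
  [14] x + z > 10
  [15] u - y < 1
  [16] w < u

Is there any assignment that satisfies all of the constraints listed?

Satisfiable

One satisfying assignment is x = 6, y = 6, z = 6, w = 3, v = 5, u = 4.
For the less obvious constraints — constraint 1: v + x = 11; constraint 2: v + z = 11; constraint 4: z + v = 11 — and the others hold by inspection.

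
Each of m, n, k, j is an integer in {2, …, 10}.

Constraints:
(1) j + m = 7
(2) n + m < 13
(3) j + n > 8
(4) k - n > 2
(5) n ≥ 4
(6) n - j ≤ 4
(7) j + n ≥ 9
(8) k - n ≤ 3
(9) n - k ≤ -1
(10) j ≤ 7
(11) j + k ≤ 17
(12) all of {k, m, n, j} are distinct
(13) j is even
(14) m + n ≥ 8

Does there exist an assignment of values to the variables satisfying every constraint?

Setting (m, n, k, j) = (3, 7, 10, 4) satisfies everything: constraint 1: j + m = 7; constraint 2: n + m = 10; constraint 3: j + n = 11, and the others follow.

Satisfiable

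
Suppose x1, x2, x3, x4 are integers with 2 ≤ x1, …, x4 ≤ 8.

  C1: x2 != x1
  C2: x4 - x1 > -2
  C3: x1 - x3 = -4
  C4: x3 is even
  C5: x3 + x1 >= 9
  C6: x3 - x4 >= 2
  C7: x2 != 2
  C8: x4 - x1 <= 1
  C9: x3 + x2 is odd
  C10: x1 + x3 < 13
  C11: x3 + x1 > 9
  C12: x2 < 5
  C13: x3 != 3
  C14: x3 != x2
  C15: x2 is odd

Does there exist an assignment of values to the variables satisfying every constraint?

Setting (x1, x2, x3, x4) = (4, 3, 8, 5) satisfies everything: constraint 2: x4 - x1 = 1; constraint 3: x1 - x3 = -4; constraint 5: x3 + x1 = 12, and the others follow.

Satisfiable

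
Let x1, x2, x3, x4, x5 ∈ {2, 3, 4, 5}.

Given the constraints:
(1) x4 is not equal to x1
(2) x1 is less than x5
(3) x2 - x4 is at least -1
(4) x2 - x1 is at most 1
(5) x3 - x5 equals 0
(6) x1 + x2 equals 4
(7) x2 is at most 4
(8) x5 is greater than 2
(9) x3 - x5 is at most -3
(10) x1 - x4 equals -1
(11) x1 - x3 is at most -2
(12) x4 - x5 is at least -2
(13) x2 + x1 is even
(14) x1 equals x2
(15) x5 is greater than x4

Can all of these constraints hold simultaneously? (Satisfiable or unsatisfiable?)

Unsatisfiable

Constraints 3, 4, 9, 11, and 12 give x3 − x1 ≥ 2, x1 − x2 ≥ -1, x2 − x4 ≥ -1, x4 − x5 ≥ -2, x5 − x3 ≥ 3.
Adding all 5 inequalities: the left sides telescope to 0, and the right sides sum to 2 + (-1) + (-1) + (-2) + 3 = 1. So 0 ≥ 1, which is false.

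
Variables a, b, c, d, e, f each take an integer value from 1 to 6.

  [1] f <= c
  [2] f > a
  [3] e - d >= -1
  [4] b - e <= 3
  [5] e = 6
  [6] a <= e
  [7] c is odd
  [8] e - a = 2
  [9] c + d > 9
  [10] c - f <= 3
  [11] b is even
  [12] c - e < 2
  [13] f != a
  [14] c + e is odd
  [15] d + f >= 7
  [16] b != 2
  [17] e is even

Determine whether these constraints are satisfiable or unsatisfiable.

Setting (a, b, c, d, e, f) = (4, 6, 5, 5, 6, 5) satisfies everything: constraint 3: e - d = 1; constraint 4: b - e = 0; constraint 8: e - a = 2, and the others follow.

Satisfiable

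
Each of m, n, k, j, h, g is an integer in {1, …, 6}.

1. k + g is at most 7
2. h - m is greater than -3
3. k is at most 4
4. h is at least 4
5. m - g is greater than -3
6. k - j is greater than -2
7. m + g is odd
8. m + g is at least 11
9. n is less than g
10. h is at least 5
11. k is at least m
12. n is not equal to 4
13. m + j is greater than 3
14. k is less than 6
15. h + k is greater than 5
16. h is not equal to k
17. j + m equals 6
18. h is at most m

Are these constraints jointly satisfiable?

From constraints 10 and 18: m ≥ h and h ≥ 5, so m ≥ 5. From constraints 3 and 11: m ≤ k and k ≤ 4, so m ≤ 4. But 4 < 5, so no value of m works.

Unsatisfiable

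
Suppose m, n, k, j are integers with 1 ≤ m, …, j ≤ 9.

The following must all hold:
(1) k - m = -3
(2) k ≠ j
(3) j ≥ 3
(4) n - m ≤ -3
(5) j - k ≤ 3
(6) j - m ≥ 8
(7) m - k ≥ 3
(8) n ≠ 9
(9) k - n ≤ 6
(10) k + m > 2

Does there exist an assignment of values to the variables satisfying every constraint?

Unsatisfiable

Constraints 4, 5, 6, and 9 give m − n ≥ 3, n − k ≥ -6, k − j ≥ -3, j − m ≥ 8.
Adding all 4 inequalities: the left sides telescope to 0, and the right sides sum to 3 + (-6) + (-3) + 8 = 2. So 0 ≥ 2, which is false.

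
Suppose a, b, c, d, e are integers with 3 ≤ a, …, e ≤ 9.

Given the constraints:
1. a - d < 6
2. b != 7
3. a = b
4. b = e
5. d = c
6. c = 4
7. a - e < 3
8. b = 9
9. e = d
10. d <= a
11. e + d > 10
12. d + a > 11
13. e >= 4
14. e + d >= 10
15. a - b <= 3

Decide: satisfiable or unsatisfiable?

Constraint 8 fixes b = 9 and constraint 6 fixes c = 4. Constraints 4, 5, and 9 give b = e = d = c, so b = c. But 9 ≠ 4 — contradiction.

Unsatisfiable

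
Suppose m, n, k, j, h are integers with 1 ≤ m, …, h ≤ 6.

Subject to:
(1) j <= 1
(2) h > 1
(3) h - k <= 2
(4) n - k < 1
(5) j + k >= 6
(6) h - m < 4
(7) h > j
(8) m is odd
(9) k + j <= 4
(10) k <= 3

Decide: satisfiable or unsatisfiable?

Unsatisfiable

From constraint 1: j ≤ 1. From constraint 10: k ≤ 3. Hence j + k ≤ 4. But constraint 5 requires j + k ≥ 6, and 6 > 4. Contradiction.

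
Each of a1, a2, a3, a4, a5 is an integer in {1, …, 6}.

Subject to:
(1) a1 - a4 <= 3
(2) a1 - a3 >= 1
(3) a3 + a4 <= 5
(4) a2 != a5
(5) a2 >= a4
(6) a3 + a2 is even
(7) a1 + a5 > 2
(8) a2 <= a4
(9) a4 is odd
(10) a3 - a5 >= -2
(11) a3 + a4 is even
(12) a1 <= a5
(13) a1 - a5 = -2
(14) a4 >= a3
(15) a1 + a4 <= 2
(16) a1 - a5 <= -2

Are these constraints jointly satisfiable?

Unsatisfiable

Constraints 2, 10, and 16 give a3 − a5 ≥ -2, a5 − a1 ≥ 2, a1 − a3 ≥ 1.
Adding all 3 inequalities: the left sides telescope to 0, and the right sides sum to (-2) + 2 + 1 = 1. So 0 ≥ 1, which is false.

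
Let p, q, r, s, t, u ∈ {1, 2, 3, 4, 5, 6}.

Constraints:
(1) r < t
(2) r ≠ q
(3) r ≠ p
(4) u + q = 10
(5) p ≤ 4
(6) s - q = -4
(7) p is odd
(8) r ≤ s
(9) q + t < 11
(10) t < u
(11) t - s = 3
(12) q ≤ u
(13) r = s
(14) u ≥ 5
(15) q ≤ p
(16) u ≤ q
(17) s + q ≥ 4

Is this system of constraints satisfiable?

Unsatisfiable

From constraints 14 and 16: q ≥ u and u ≥ 5, so q ≥ 5. From constraints 5 and 15: q ≤ p and p ≤ 4, so q ≤ 4. But 4 < 5, so no value of q works.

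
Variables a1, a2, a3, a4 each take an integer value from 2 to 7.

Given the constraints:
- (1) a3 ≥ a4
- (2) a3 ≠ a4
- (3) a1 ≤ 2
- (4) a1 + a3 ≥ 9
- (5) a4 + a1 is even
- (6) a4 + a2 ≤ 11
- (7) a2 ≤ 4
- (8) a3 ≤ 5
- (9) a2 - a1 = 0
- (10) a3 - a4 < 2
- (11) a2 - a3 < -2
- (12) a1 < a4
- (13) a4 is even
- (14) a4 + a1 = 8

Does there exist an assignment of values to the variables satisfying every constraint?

Unsatisfiable

From constraints 1 and 8: a4 ≤ a3 ≤ 5. From constraint 3: a1 ≤ 2. Hence a4 + a1 ≤ 7. But constraint 14 requires a4 + a1 = 8, and 8 > 7. Contradiction.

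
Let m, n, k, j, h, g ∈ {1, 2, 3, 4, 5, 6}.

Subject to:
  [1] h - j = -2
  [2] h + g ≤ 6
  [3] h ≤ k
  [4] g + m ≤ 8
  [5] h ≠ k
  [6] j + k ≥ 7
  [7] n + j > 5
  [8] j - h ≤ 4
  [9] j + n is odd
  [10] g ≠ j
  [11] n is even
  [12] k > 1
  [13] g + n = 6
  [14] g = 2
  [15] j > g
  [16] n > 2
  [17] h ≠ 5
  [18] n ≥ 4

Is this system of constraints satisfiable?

Satisfiable

One satisfying assignment is m = 6, n = 4, k = 6, j = 3, h = 1, g = 2.
For the less obvious constraints — constraint 1: h - j = -2; constraint 2: h + g = 3 — and the others hold by inspection.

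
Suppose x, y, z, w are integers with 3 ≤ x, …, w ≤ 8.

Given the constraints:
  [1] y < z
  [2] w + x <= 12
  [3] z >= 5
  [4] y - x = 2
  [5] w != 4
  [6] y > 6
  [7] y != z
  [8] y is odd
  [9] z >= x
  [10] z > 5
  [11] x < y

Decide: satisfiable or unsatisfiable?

Satisfiable

Take x = 5, y = 7, z = 8, w = 7. Then constraint 2: w + x = 12; constraint 4: y - x = 2, and every other listed constraint is also met.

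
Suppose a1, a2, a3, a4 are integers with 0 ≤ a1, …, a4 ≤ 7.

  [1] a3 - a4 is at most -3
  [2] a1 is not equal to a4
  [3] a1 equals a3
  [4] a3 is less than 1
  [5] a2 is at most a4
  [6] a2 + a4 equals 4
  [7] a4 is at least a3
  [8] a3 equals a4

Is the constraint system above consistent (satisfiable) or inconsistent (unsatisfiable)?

Unsatisfiable

From constraints 3 and 8, a1 = a3 = a4, so a1 = a4. But constraint 2 says a1 ≠ a4. Contradiction.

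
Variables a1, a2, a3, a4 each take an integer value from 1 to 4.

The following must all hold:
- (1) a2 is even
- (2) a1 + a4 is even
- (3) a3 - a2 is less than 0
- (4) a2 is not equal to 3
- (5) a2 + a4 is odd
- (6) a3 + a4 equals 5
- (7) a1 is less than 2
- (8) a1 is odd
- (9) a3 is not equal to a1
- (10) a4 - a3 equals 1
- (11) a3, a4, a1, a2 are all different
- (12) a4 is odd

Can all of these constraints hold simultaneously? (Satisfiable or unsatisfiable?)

Satisfiable

Setting (a1, a2, a3, a4) = (1, 4, 2, 3) satisfies everything: constraint 3: a3 - a2 = -2; constraint 6: a3 + a4 = 5; constraint 10: a4 - a3 = 1, and the others follow.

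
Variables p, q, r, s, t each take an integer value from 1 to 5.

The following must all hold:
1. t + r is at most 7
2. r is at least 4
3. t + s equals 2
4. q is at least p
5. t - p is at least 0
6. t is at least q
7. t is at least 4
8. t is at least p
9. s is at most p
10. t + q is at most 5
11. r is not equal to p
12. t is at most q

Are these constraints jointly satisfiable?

Unsatisfiable

From constraint 7: t ≥ 4. From constraint 2: r ≥ 4. Hence t + r ≥ 8. But constraint 1 requires t + r ≤ 7, and 7 < 8. Contradiction.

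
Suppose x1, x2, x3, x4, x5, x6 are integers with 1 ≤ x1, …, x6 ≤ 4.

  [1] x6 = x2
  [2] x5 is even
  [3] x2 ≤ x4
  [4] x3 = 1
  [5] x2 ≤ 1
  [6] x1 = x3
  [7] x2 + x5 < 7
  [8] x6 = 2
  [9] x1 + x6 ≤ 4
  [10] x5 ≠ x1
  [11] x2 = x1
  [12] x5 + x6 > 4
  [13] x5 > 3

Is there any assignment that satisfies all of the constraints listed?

Unsatisfiable

Constraint 8 fixes x6 = 2 and constraint 4 fixes x3 = 1. Constraints 1, 6, and 11 give x6 = x2 = x1 = x3, so x6 = x3. But 2 ≠ 1 — contradiction.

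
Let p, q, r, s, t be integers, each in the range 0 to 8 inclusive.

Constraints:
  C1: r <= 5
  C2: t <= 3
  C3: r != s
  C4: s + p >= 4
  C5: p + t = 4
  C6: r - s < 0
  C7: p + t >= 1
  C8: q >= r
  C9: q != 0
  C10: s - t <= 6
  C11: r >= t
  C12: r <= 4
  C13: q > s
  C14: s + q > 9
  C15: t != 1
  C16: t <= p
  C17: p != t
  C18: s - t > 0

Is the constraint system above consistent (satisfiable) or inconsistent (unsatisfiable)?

Satisfiable

One satisfying assignment is p = 4, q = 8, r = 0, s = 3, t = 0.
For the less obvious constraints — constraint 4: s + p = 7; constraint 5: p + t = 4; constraint 6: r - s = -3 — and the others hold by inspection.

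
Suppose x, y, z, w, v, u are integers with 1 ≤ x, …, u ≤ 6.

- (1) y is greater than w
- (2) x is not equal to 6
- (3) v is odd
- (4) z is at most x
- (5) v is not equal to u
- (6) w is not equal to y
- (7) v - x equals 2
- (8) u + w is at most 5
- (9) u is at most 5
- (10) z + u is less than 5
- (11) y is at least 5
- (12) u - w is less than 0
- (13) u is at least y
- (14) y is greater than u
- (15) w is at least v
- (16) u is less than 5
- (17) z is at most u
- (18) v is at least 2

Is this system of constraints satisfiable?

Unsatisfiable

From constraints 11 and 13: u ≥ y ≥ 5. From constraints 15 and 18: w ≥ v ≥ 2. Hence u + w ≥ 7. But constraint 8 requires u + w ≤ 5, and 5 < 7. Contradiction.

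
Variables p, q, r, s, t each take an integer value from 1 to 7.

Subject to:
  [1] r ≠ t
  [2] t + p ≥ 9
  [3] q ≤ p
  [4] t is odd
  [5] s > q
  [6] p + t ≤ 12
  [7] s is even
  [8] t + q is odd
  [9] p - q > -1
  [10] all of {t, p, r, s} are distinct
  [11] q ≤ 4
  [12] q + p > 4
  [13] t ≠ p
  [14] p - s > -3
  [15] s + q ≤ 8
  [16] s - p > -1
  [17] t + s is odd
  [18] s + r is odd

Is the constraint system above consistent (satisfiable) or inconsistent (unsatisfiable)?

The assignment p = 4, q = 2, r = 5, s = 6, t = 7 works:
  constraint 2 holds since t + p = 11.
  constraint 6 holds since p + t = 11.
The rest check out directly.

Satisfiable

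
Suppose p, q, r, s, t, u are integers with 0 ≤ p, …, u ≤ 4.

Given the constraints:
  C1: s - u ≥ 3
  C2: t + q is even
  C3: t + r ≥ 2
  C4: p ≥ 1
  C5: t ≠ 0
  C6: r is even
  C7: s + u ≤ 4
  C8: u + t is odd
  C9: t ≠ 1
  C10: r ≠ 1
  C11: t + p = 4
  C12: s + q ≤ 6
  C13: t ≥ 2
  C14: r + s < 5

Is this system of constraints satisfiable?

Take p = 1, q = 1, r = 0, s = 3, t = 3, u = 0. Then constraint 1: s - u = 3; constraint 3: t + r = 3, and every other listed constraint is also met.

Satisfiable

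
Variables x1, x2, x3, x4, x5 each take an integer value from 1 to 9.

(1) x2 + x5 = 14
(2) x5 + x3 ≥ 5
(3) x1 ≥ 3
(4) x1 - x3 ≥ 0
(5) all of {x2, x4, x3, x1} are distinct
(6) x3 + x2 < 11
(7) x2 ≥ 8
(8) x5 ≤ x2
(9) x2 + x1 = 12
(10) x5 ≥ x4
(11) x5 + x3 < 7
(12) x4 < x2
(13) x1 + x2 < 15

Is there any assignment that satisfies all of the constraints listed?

One satisfying assignment is x1 = 3, x2 = 9, x3 = 1, x4 = 5, x5 = 5.
For the less obvious constraints — constraint 1: x2 + x5 = 14; constraint 2: x5 + x3 = 6; constraint 4: x1 - x3 = 2 — and the others hold by inspection.

Satisfiable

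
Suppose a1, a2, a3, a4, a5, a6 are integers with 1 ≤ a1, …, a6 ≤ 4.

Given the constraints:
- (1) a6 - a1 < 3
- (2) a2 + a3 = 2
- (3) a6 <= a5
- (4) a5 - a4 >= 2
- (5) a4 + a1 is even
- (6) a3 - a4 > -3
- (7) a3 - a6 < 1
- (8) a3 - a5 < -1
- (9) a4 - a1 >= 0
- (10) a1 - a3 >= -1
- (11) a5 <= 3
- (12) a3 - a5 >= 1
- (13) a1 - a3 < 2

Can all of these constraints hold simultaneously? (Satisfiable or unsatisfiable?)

Constraints 4, 9, 10, and 12 give a5 − a4 ≥ 2, a4 − a1 ≥ 0, a1 − a3 ≥ -1, a3 − a5 ≥ 1.
Adding all 4 inequalities: the left sides telescope to 0, and the right sides sum to 2 + 0 + (-1) + 1 = 2. So 0 ≥ 2, which is false.

Unsatisfiable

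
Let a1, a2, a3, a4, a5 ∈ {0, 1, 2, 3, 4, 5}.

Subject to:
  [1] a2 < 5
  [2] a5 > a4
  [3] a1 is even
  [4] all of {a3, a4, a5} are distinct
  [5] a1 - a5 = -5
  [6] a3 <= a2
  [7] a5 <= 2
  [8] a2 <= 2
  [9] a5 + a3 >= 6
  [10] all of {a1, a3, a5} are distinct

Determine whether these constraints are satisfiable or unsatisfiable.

Unsatisfiable

From constraint 7: a5 ≤ 2. From constraints 6 and 8: a3 ≤ a2 ≤ 2. Hence a5 + a3 ≤ 4. But constraint 9 requires a5 + a3 ≥ 6, and 6 > 4. Contradiction.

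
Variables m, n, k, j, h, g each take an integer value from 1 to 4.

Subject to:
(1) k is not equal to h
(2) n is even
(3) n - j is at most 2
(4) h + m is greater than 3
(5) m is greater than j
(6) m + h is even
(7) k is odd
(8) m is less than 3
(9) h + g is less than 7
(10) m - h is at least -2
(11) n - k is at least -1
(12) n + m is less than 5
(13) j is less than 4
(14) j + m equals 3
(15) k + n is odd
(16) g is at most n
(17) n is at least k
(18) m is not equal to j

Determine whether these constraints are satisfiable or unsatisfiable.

Satisfiable

One satisfying assignment is m = 2, n = 2, k = 1, j = 1, h = 4, g = 1.
For the less obvious constraints — constraint 3: n - j = 1; constraint 4: h + m = 6 — and the others hold by inspection.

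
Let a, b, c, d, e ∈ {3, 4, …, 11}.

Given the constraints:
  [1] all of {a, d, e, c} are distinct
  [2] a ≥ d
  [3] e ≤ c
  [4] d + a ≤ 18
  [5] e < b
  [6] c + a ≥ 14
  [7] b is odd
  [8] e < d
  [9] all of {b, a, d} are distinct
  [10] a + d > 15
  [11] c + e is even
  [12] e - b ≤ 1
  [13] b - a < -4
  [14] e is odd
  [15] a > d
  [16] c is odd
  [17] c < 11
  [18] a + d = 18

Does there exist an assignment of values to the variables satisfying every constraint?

One satisfying assignment is a = 10, b = 5, c = 7, d = 8, e = 3.
For the less obvious constraints — constraint 4: d + a = 18; constraint 6: c + a = 17 — and the others hold by inspection.

Satisfiable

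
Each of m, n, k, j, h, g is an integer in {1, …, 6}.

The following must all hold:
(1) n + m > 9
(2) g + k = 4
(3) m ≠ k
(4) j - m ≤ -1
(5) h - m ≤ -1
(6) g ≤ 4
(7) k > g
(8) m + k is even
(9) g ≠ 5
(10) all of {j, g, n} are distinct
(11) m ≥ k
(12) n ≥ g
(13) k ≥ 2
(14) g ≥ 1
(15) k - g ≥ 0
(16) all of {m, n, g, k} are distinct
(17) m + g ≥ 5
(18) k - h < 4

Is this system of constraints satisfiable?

Setting (m, n, k, j, h, g) = (5, 6, 3, 3, 1, 1) satisfies everything: constraint 1: n + m = 11; constraint 2: g + k = 4, and the others follow.

Satisfiable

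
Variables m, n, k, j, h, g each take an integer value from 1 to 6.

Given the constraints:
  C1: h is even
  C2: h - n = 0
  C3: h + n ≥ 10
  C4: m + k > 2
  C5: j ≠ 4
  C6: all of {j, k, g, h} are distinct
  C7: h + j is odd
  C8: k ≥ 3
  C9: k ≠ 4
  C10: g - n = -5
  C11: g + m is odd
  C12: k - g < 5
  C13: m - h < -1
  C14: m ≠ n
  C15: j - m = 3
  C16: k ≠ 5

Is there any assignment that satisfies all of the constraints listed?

Satisfiable

One satisfying assignment is m = 2, n = 6, k = 3, j = 5, h = 6, g = 1.
For the less obvious constraints — constraint 2: h - n = 0; constraint 3: h + n = 12 — and the others hold by inspection.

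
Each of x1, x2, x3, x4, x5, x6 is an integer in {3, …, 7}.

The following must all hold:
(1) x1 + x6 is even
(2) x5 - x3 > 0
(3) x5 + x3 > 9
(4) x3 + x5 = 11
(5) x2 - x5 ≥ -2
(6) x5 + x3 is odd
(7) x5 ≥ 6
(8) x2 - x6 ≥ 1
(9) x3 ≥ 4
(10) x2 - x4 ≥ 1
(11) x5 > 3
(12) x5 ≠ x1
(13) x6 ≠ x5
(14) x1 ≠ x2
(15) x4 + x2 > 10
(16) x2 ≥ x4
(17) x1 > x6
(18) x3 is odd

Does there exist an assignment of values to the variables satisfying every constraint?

Take x1 = 7, x2 = 6, x3 = 5, x4 = 5, x5 = 6, x6 = 3. Then constraint 2: x5 - x3 = 1; constraint 3: x5 + x3 = 11; constraint 4: x3 + x5 = 11, and every other listed constraint is also met.

Satisfiable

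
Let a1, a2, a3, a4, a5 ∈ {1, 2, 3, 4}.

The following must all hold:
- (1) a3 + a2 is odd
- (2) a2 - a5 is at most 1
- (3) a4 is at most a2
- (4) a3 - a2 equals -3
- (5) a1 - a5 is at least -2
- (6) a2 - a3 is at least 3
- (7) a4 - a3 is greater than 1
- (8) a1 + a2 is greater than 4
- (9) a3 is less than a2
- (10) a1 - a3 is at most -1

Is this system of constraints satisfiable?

Constraints 2, 5, 6, and 10 give a3 − a1 ≥ 1, a1 − a5 ≥ -2, a5 − a2 ≥ -1, a2 − a3 ≥ 3.
Adding all 4 inequalities: the left sides telescope to 0, and the right sides sum to 1 + (-2) + (-1) + 3 = 1. So 0 ≥ 1, which is false.

Unsatisfiable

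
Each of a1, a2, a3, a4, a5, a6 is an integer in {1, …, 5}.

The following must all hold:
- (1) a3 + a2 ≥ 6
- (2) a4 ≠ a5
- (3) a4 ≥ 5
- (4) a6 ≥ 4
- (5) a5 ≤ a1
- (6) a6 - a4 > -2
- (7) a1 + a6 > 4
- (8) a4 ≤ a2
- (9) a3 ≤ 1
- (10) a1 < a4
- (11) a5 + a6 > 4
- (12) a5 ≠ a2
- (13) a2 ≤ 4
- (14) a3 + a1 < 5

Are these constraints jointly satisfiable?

From constraint 3: a4 ≥ 5. From constraints 8 and 13: a4 ≤ a2 and a2 ≤ 4, so a4 ≤ 4. But 4 < 5, so no value of a4 works.

Unsatisfiable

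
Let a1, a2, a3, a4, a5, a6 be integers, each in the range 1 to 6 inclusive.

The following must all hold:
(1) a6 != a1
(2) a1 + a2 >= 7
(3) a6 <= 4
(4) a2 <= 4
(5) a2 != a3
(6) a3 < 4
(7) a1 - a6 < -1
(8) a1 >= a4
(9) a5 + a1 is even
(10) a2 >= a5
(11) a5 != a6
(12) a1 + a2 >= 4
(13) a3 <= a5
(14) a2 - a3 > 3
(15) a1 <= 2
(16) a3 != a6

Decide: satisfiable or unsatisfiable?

From constraint 15: a1 ≤ 2. From constraint 4: a2 ≤ 4. Hence a1 + a2 ≤ 6. But constraint 2 requires a1 + a2 ≥ 7, and 7 > 6. Contradiction.

Unsatisfiable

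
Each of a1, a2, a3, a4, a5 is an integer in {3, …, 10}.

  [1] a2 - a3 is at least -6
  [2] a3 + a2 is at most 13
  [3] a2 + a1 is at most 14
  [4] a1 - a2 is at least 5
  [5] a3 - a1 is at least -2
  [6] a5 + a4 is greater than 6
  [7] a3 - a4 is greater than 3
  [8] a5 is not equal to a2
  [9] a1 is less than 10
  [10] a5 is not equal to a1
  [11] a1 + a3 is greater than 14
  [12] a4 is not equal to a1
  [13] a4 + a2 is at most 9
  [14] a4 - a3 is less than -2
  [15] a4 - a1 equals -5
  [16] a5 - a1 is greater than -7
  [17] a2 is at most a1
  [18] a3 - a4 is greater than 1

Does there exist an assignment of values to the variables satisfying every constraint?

The assignment a1 = 9, a2 = 3, a3 = 8, a4 = 4, a5 = 5 works:
  constraint 1 holds since a2 - a3 = -5.
  constraint 2 holds since a3 + a2 = 11.
The rest check out directly.

Satisfiable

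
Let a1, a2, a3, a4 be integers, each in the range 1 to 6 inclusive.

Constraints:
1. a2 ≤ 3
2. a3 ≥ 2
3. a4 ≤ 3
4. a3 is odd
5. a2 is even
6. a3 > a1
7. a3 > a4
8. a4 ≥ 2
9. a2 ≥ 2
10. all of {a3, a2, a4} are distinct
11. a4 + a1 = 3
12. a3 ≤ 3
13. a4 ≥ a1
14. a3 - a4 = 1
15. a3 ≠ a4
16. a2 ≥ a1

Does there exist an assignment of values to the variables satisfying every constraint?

Constraints 1, 2, 3, 8, 9, and 12 confine each of a3, a2, a4 to the 2 values {2, 3}.
Constraint 10 requires all 3 of them to be distinct, but only 2 values are available — impossible by the pigeonhole principle.

Unsatisfiable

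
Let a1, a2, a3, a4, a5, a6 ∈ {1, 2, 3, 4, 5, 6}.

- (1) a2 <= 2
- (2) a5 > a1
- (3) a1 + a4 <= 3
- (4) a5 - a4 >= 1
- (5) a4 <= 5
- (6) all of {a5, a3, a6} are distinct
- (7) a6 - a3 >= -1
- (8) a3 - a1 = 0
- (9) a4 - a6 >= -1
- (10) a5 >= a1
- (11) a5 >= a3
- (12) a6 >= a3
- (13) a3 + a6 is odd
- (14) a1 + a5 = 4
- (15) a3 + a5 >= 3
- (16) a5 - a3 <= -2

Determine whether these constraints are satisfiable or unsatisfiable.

Unsatisfiable

Constraints 4, 7, 9, and 16 give a3 − a5 ≥ 2, a5 − a4 ≥ 1, a4 − a6 ≥ -1, a6 − a3 ≥ -1.
Adding all 4 inequalities: the left sides telescope to 0, and the right sides sum to 2 + 1 + (-1) + (-1) = 1. So 0 ≥ 1, which is false.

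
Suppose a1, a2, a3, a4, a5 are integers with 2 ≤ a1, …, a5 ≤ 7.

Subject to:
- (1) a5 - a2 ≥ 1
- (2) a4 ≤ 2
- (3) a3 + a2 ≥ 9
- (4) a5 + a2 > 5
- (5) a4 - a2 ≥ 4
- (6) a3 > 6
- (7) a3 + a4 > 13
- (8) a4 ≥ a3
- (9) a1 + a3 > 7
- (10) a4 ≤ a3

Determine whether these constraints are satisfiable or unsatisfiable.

From constraint 6: a3 ≥ 7. From constraints 2 and 8: a3 ≤ a4 and a4 ≤ 2, so a3 ≤ 2. But 2 < 7, so no value of a3 works.

Unsatisfiable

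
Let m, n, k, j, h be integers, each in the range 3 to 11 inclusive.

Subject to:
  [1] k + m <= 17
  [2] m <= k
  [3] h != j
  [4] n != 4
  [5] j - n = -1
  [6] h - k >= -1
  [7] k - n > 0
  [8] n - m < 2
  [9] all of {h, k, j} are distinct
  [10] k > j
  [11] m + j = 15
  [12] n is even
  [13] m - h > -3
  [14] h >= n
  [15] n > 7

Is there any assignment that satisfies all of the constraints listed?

Satisfiable

One satisfying assignment is m = 8, n = 8, k = 9, j = 7, h = 8.
For the less obvious constraints — constraint 1: k + m = 17; constraint 5: j - n = -1; constraint 6: h - k = -1 — and the others hold by inspection.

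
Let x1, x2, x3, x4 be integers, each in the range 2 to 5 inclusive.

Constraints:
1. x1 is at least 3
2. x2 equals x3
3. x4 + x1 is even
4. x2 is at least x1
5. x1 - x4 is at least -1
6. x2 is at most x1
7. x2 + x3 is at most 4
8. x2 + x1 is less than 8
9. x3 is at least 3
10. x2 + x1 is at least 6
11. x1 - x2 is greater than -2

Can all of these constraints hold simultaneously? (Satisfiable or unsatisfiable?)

From constraints 1 and 4: x2 ≥ x1 ≥ 3. From constraint 9: x3 ≥ 3. Hence x2 + x3 ≥ 6. But constraint 7 requires x2 + x3 ≤ 4, and 4 < 6. Contradiction.

Unsatisfiable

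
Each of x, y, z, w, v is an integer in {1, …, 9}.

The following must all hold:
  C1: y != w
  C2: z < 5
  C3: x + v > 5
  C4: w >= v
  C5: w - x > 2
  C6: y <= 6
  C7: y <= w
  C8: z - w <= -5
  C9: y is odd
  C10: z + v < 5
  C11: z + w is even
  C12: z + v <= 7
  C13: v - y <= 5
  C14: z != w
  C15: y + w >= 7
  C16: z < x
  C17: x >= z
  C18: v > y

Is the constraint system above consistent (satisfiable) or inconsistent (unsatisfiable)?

Take x = 4, y = 1, z = 1, w = 7, v = 3. Then constraint 3: x + v = 7; constraint 5: w - x = 3; constraint 8: z - w = -6, and every other listed constraint is also met.

Satisfiable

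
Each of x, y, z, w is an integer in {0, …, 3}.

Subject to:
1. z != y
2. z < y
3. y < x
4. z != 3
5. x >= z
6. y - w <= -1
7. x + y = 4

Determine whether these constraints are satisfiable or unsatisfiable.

The assignment x = 3, y = 1, z = 0, w = 2 works:
  constraint 6 holds since y - w = -1.
  constraint 7 holds since x + y = 4.
The rest check out directly.

Satisfiable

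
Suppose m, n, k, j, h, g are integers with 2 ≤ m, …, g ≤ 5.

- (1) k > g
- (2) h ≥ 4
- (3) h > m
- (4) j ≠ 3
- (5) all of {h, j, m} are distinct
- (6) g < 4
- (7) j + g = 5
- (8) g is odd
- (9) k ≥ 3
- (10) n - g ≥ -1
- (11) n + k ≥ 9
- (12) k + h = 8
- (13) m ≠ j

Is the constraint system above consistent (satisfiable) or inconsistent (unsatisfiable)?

Satisfiable

Try m = 3, n = 5, k = 4, j = 2, h = 4, g = 3.
Check constraint 7: j + g = 5; constraint 10: n - g = 2; constraint 11: n + k = 9. The remaining constraints are straightforward to verify.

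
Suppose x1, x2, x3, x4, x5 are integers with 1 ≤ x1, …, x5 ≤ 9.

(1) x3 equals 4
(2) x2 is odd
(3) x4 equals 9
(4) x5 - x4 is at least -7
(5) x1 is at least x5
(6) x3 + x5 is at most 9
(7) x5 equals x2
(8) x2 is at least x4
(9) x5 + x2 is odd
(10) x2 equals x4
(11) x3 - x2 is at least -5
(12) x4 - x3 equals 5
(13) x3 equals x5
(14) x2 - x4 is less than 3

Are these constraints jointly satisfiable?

Constraint 1 fixes x3 = 4 and constraint 3 fixes x4 = 9. Constraints 7, 10, and 13 give x3 = x5 = x2 = x4, so x3 = x4. But 4 ≠ 9 — contradiction.

Unsatisfiable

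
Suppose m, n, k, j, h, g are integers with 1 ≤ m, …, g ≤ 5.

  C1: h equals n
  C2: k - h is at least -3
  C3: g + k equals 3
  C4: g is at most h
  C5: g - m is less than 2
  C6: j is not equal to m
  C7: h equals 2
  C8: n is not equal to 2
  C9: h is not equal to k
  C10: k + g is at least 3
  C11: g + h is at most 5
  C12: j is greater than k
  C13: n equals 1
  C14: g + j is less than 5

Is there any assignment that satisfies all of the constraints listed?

Unsatisfiable

Constraint 7 fixes h = 2 and constraint 13 fixes n = 1, but constraint 1 requires h = n. Since 2 ≠ 1, contradiction.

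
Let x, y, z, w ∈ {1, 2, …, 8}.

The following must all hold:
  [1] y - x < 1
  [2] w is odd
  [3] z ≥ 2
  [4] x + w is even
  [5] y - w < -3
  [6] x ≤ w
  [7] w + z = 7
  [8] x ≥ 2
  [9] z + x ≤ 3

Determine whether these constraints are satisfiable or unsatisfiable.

Unsatisfiable

From constraint 3: z ≥ 2. From constraint 8: x ≥ 2. Hence z + x ≥ 4. But constraint 9 requires z + x ≤ 3, and 3 < 4. Contradiction.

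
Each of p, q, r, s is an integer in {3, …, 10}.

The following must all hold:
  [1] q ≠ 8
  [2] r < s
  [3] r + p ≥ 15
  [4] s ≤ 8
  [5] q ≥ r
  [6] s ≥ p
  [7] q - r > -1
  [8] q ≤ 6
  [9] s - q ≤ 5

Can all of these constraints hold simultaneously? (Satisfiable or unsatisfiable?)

From constraints 5 and 8: r ≤ q ≤ 6. From constraints 4 and 6: p ≤ s ≤ 8. Hence r + p ≤ 14. But constraint 3 requires r + p ≥ 15, and 15 > 14. Contradiction.

Unsatisfiable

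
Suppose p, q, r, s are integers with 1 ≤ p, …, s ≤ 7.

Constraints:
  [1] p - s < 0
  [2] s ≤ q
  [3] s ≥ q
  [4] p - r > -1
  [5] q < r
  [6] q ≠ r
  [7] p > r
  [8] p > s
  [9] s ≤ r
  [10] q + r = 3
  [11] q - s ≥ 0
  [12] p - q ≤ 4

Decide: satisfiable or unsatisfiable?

Unsatisfiable

Constraints 1, 2, 5, and 7 give s ≤ q, q < r, r < p, p < s. Chaining: s ≤ q < r < p < s, which forces s < s — impossible.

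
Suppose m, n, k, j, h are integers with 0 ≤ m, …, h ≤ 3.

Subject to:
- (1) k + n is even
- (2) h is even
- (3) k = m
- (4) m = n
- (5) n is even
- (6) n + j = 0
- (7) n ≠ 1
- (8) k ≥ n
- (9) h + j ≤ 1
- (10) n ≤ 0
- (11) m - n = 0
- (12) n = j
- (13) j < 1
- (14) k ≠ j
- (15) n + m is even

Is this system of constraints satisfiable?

Unsatisfiable

From constraints 3, 4, and 12, k = m = n = j, so k = j. But constraint 14 says k ≠ j. Contradiction.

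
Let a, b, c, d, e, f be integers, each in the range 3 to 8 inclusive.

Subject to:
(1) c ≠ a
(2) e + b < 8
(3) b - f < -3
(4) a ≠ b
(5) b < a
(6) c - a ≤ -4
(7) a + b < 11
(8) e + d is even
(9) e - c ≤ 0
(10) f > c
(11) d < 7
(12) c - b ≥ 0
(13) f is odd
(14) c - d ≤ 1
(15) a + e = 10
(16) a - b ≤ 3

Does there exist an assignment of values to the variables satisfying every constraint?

Constraints 6, 12, and 16 give c − b ≥ 0, b − a ≥ -3, a − c ≥ 4.
Adding all 3 inequalities: the left sides telescope to 0, and the right sides sum to 0 + (-3) + 4 = 1. So 0 ≥ 1, which is false.

Unsatisfiable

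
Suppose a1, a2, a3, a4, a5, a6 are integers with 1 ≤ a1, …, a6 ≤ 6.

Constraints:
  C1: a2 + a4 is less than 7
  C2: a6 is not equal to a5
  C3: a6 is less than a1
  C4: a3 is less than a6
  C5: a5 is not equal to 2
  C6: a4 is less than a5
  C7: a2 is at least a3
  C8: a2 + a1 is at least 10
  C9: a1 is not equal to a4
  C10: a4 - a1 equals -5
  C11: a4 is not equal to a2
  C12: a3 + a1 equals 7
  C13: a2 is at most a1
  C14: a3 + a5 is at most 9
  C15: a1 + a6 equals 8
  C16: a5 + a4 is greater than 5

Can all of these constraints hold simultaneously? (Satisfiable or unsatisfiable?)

Satisfiable

Take a1 = 6, a2 = 5, a3 = 1, a4 = 1, a5 = 6, a6 = 2. Then constraint 1: a2 + a4 = 6; constraint 8: a2 + a1 = 11, and every other listed constraint is also met.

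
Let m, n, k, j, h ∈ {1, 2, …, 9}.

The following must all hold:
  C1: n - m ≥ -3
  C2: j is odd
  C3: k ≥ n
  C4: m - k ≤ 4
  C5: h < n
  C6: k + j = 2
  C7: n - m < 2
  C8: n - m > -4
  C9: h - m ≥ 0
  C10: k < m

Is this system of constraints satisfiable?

Constraints 3, 5, 9, and 10 give h < n, n ≤ k, k < m, m ≤ h. Chaining: h < n ≤ k < m ≤ h, which forces h < h — impossible.

Unsatisfiable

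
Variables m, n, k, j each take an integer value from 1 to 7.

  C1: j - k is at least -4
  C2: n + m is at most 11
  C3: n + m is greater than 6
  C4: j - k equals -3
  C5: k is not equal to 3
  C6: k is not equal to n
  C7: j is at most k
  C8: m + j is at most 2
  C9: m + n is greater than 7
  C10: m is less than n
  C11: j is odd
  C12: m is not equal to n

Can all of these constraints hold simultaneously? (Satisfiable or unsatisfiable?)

Satisfiable

Take m = 1, n = 7, k = 4, j = 1. Then constraint 1: j - k = -3; constraint 2: n + m = 8, and every other listed constraint is also met.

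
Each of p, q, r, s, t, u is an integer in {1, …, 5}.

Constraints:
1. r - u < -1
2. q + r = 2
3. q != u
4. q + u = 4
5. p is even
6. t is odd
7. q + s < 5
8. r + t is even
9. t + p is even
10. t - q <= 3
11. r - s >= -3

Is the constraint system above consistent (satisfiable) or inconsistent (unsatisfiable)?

Unsatisfiable

Constraint 6 makes t odd and constraint 5 makes p even, so t + p must be odd. Constraint 9 says t + p is even — contradiction.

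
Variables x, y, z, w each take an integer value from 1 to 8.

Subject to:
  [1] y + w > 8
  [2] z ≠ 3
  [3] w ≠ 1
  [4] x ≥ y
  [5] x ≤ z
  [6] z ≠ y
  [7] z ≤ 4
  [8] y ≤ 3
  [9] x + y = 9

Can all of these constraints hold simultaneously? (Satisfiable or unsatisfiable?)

Unsatisfiable

From constraints 5 and 7: x ≤ z ≤ 4. From constraint 8: y ≤ 3. Hence x + y ≤ 7. But constraint 9 requires x + y = 9, and 9 > 7. Contradiction.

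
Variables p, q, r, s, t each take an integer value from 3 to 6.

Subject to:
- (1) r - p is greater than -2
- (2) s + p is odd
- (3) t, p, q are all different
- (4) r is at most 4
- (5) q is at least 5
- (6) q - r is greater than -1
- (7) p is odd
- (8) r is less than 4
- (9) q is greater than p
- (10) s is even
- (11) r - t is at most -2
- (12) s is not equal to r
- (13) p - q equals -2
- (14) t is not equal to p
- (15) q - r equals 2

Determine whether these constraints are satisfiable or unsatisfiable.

Try p = 3, q = 5, r = 3, s = 6, t = 6.
Check constraint 1: r - p = 0; constraint 6: q - r = 2; constraint 11: r - t = -3. The remaining constraints are straightforward to verify.

Satisfiable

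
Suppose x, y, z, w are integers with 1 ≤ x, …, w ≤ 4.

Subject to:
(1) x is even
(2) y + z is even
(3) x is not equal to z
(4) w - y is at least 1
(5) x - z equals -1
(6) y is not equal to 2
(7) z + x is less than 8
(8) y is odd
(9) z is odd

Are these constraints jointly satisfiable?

Try x = 2, y = 1, z = 3, w = 4.
Check constraint 4: w - y = 3; constraint 5: x - z = -1; constraint 7: z + x = 5. The remaining constraints are straightforward to verify.

Satisfiable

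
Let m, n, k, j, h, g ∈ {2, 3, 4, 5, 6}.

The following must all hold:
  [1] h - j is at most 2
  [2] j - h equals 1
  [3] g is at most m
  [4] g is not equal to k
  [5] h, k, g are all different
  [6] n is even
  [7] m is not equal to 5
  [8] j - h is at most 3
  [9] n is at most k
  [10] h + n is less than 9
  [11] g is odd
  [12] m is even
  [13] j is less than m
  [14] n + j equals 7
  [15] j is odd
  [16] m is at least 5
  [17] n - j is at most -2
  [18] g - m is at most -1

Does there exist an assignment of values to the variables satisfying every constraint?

Take m = 6, n = 2, k = 6, j = 5, h = 4, g = 5. Then constraint 1: h - j = -1; constraint 2: j - h = 1, and every other listed constraint is also met.

Satisfiable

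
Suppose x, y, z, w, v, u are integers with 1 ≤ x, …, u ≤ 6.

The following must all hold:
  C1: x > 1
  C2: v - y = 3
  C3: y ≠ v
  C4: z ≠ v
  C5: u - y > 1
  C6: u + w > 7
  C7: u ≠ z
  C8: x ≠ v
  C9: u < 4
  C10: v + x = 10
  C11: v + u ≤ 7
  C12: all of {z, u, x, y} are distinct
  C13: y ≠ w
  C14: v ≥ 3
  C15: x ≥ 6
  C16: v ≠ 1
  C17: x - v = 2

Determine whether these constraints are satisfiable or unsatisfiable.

One satisfying assignment is x = 6, y = 1, z = 5, w = 6, v = 4, u = 3.
For the less obvious constraints — constraint 2: v - y = 3; constraint 5: u - y = 2; constraint 6: u + w = 9 — and the others hold by inspection.

Satisfiable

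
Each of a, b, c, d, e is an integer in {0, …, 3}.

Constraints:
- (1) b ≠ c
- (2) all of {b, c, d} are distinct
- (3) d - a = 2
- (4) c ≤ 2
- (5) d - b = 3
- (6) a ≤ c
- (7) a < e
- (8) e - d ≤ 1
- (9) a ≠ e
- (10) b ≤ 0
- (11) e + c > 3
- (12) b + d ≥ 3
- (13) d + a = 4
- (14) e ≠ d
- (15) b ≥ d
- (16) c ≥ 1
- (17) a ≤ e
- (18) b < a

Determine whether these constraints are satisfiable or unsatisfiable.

Unsatisfiable

From constraints 10 and 15: d ≤ b ≤ 0. From constraints 4 and 6: a ≤ c ≤ 2. Hence d + a ≤ 2. But constraint 13 requires d + a = 4, and 4 > 2. Contradiction.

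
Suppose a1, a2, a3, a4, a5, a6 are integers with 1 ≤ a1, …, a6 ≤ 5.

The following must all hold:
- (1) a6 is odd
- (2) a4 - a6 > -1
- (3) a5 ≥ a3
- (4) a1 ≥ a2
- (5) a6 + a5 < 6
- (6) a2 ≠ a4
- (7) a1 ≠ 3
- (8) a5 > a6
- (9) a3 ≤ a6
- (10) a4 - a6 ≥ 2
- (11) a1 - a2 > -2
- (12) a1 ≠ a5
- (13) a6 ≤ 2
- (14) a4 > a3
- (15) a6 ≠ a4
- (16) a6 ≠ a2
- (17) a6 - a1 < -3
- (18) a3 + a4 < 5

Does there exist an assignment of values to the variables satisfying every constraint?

Satisfiable

The assignment a1 = 5, a2 = 4, a3 = 1, a4 = 3, a5 = 3, a6 = 1 works:
  constraint 2 holds since a4 - a6 = 2.
  constraint 5 holds since a6 + a5 = 4.
  constraint 10 holds since a4 - a6 = 2.
The rest check out directly.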